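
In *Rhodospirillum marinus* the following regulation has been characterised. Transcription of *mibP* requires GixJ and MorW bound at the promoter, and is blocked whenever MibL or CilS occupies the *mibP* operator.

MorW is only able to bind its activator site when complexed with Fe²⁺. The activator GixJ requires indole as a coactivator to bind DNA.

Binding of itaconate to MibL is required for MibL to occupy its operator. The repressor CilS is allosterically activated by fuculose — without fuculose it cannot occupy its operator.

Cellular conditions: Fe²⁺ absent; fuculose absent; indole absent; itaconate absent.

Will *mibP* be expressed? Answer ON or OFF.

Itaconate is absent, so MibL is inactive.
Fuculose is absent, so CilS is inactive.
Indole is absent, so GixJ is inactive.
Fe²⁺ is absent, so MorW is inactive.
Required activator GixJ is absent, so *mibP* is not transcribed.

OFF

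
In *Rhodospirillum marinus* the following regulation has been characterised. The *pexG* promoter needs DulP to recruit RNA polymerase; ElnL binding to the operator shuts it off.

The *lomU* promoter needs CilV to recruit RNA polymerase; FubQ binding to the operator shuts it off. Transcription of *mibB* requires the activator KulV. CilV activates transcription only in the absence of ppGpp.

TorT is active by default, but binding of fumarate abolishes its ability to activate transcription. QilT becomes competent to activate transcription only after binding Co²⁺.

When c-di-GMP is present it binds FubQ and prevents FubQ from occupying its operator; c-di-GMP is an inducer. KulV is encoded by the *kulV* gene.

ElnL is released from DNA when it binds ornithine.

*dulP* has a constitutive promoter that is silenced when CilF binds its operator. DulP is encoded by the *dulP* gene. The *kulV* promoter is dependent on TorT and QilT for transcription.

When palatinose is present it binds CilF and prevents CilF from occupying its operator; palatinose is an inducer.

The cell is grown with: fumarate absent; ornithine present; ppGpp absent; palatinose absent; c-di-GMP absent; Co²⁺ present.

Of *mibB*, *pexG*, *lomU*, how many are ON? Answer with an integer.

1

Fumarate is absent, so TorT is active.
Co²⁺ is present, so QilT is active.
No repressor is bound and TorT and QilT are active, so *kulV* is transcribed.
So KulV is produced and active.
No repressor is bound and KulV is active, so *mibB* is transcribed.
→ *mibB* is ON.
Ornithine is present, so ElnL is inactive.
Palatinose is absent, so CilF is active.
With repressor CilF bound, *dulP* is not transcribed.
So DulP is not produced.
Required activator DulP is absent, so *pexG* is not transcribed.
→ *pexG* is OFF.
c-di-GMP is absent, so FubQ is active.
ppGpp is absent, so CilV is active.
With repressor FubQ bound, *lomU* is not transcribed.
→ *lomU* is OFF.
1 of the 3 genes is transcribed.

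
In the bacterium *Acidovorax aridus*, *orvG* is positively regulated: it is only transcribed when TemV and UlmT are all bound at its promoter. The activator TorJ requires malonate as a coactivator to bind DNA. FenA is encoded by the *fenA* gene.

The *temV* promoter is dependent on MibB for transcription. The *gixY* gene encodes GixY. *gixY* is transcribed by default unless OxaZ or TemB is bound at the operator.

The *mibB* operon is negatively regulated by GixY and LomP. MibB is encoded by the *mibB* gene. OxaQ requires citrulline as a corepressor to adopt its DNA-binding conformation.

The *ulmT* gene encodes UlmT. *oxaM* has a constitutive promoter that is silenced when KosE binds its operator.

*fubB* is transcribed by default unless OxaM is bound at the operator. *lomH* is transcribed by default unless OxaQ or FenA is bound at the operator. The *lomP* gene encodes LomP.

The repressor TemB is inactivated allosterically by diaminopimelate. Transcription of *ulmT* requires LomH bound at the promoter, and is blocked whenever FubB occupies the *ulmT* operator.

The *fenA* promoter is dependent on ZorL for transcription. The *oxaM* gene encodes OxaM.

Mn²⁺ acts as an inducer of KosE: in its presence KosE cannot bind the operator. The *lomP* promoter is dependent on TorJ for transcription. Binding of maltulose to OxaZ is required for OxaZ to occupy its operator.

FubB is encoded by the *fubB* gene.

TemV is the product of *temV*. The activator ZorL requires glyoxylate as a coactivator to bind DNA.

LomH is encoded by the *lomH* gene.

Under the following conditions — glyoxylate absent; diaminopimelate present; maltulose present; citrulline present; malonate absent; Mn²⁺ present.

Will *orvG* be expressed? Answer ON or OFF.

OFF

Maltulose is present, so OxaZ is active.
Diaminopimelate is present, so TemB is inactive.
With repressor OxaZ bound, *gixY* is not transcribed.
So GixY is not produced.
Malonate is absent, so TorJ is inactive.
Required activator TorJ is absent, so *lomP* is not transcribed.
So LomP is not produced.
With no repressor bound, *mibB* is transcribed.
So MibB is produced and active.
No repressor is bound and MibB is active, so *temV* is transcribed.
So TemV is produced and active.
Citrulline is present, so OxaQ is active.
Glyoxylate is absent, so ZorL is inactive.
Required activator ZorL is absent, so *fenA* is not transcribed.
So FenA is not produced.
With repressor OxaQ bound, *lomH* is not transcribed.
So LomH is not produced.
Mn²⁺ is present, so KosE is inactive.
With no repressor bound, *oxaM* is transcribed.
So OxaM is produced and active.
With repressor OxaM bound, *fubB* is not transcribed.
So FubB is not produced.
Required activator LomH is absent, so *ulmT* is not transcribed.
So UlmT is not produced.
Required activator UlmT is absent, so *orvG* is not transcribed.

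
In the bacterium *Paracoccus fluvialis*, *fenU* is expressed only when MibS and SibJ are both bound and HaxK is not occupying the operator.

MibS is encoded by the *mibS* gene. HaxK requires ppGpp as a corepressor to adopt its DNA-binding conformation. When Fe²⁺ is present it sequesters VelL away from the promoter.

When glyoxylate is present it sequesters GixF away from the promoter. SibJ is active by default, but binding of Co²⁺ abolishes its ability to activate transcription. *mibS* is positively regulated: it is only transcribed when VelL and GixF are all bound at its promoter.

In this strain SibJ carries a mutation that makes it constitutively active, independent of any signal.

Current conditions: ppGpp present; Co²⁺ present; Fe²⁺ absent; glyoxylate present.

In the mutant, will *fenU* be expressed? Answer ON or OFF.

Fe²⁺ is absent, so VelL is active.
Glyoxylate is present, so GixF is inactive.
Required activator GixF is absent, so *mibS* is not transcribed.
So MibS is not produced.
ppGpp is present, so HaxK is active.
SibJ is constitutively active in this strain.
With repressor HaxK bound, *fenU* is not transcribed.

OFF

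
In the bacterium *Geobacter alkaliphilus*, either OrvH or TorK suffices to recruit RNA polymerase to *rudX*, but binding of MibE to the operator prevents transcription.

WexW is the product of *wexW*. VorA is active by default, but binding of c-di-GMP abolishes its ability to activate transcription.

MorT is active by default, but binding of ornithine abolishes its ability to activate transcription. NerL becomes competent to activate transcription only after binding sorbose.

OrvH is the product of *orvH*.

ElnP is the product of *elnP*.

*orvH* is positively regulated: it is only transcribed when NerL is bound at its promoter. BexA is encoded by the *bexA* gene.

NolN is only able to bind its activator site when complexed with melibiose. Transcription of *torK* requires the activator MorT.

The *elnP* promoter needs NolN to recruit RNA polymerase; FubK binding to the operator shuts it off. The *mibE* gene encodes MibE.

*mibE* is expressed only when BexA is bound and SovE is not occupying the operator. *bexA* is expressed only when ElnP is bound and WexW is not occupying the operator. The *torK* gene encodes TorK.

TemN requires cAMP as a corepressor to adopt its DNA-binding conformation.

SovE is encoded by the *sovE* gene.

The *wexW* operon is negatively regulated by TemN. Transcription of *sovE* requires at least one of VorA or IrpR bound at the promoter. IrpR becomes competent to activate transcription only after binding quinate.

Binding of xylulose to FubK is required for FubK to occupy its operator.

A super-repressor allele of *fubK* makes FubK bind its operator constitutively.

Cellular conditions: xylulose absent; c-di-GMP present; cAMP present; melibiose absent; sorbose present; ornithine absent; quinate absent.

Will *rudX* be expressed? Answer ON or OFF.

Sorbose is present, so NerL is active.
No repressor is bound and NerL is active, so *orvH* is transcribed.
So OrvH is produced and active.
Ornithine is absent, so MorT is active.
No repressor is bound and MorT is active, so *torK* is transcribed.
So TorK is produced and active.
cAMP is present, so TemN is active.
With repressor TemN bound, *wexW* is not transcribed.
So WexW is not produced.
FubK is constitutively active in this strain.
Melibiose is absent, so NolN is inactive.
With repressor FubK bound, *elnP* is not transcribed.
So ElnP is not produced.
Required activator ElnP is absent, so *bexA* is not transcribed.
So BexA is not produced.
c-di-GMP is present, so VorA is inactive.
Quinate is absent, so IrpR is inactive.
No activator is available at the *sovE* promoter, so *sovE* is not transcribed.
So SovE is not produced.
Required activator BexA is absent, so *mibE* is not transcribed.
So MibE is not produced.
Activator OrvH is present, so *rudX* is transcribed.

ON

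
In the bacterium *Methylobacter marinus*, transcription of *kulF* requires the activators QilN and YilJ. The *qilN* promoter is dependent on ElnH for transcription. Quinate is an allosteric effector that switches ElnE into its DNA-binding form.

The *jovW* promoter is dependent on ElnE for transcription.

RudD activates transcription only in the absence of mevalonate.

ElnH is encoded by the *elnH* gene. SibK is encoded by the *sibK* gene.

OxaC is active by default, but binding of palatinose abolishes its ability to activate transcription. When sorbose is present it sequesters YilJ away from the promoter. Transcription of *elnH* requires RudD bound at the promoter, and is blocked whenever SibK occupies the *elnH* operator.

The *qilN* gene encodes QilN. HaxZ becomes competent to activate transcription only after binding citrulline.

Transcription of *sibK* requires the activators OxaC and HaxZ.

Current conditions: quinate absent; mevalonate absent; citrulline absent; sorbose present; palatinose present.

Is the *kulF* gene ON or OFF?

OFF

Palatinose is present, so OxaC is inactive.
Citrulline is absent, so HaxZ is inactive.
Required activator OxaC is absent, so *sibK* is not transcribed.
So SibK is not produced.
Mevalonate is absent, so RudD is active.
No repressor is bound and RudD is active, so *elnH* is transcribed.
So ElnH is produced and active.
No repressor is bound and ElnH is active, so *qilN* is transcribed.
So QilN is produced and active.
Sorbose is present, so YilJ is inactive.
Required activator YilJ is absent, so *kulF* is not transcribed.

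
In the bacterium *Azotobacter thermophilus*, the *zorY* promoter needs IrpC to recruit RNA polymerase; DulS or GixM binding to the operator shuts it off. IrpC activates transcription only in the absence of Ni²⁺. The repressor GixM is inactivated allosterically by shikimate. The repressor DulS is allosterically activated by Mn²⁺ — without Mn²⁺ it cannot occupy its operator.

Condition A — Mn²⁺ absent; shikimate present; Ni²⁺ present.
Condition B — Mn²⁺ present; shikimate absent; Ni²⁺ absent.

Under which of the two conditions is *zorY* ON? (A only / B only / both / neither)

neither

Condition A:
Mn²⁺ is absent, so DulS is inactive.
Shikimate is present, so GixM is inactive.
Ni²⁺ is present, so IrpC is inactive.
Required activator IrpC is absent, so *zorY* is not transcribed.
→ *zorY* is OFF in A.
Condition B:
Mn²⁺ is present, so DulS is active.
Shikimate is absent, so GixM is active.
Ni²⁺ is absent, so IrpC is active.
With repressor DulS bound, *zorY* is not transcribed.
→ *zorY* is OFF in B.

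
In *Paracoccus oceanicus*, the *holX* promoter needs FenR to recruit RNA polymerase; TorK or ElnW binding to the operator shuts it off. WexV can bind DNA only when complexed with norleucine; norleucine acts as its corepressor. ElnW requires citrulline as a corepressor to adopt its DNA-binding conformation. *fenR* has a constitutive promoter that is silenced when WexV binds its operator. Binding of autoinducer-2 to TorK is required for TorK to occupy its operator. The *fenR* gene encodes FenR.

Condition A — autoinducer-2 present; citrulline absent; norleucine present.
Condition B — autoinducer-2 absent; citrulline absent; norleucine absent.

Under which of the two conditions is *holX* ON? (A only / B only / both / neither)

Condition A:
Autoinducer-2 is present, so TorK is active.
Citrulline is absent, so ElnW is inactive.
Norleucine is present, so WexV is active.
With repressor WexV bound, *fenR* is not transcribed.
So FenR is not produced.
With repressor TorK bound, *holX* is not transcribed.
→ *holX* is OFF in A.
Condition B:
Autoinducer-2 is absent, so TorK is inactive.
Citrulline is absent, so ElnW is inactive.
Norleucine is absent, so WexV is inactive.
With no repressor bound, *fenR* is transcribed.
So FenR is produced and active.
No repressor is bound and FenR is active, so *holX* is transcribed.
→ *holX* is ON in B.

B only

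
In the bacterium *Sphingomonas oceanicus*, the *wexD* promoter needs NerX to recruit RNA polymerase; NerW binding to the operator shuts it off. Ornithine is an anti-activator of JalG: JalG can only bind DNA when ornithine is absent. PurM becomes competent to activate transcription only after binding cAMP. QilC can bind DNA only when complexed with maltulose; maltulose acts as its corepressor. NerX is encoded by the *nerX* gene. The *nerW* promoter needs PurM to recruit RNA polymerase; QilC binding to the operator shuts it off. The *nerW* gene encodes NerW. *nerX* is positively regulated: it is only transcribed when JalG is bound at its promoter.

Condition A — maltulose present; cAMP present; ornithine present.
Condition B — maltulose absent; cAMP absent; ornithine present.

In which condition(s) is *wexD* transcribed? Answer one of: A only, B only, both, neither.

Condition A:
Maltulose is present, so QilC is active.
cAMP is present, so PurM is active.
With repressor QilC bound, *nerW* is not transcribed.
So NerW is not produced.
Ornithine is present, so JalG is inactive.
Required activator JalG is absent, so *nerX* is not transcribed.
So NerX is not produced.
Required activator NerX is absent, so *wexD* is not transcribed.
→ *wexD* is OFF in A.
Condition B:
Maltulose is absent, so QilC is inactive.
cAMP is absent, so PurM is inactive.
Required activator PurM is absent, so *nerW* is not transcribed.
So NerW is not produced.
Ornithine is present, so JalG is inactive.
Required activator JalG is absent, so *nerX* is not transcribed.
So NerX is not produced.
Required activator NerX is absent, so *wexD* is not transcribed.
→ *wexD* is OFF in B.

neither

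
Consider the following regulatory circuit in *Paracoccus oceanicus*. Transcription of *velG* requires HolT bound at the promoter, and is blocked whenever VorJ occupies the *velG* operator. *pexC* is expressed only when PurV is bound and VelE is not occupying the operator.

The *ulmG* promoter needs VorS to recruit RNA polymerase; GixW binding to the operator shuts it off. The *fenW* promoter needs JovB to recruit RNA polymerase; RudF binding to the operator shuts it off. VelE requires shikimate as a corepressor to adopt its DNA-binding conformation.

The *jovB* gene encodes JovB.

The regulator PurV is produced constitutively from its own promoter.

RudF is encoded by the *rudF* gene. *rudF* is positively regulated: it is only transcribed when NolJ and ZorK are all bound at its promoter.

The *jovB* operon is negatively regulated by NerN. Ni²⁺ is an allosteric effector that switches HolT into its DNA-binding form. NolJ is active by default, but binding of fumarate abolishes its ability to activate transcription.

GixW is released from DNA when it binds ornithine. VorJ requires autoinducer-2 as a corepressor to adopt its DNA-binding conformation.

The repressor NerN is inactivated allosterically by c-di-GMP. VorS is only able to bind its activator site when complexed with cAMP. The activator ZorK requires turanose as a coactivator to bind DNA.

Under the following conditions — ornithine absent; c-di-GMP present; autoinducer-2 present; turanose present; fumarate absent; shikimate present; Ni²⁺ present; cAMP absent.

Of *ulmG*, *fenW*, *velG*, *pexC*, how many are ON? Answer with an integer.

0

Ornithine is absent, so GixW is active.
cAMP is absent, so VorS is inactive.
With repressor GixW bound, *ulmG* is not transcribed.
→ *ulmG* is OFF.
c-di-GMP is present, so NerN is inactive.
With no repressor bound, *jovB* is transcribed.
So JovB is produced and active.
Fumarate is absent, so NolJ is active.
Turanose is present, so ZorK is active.
No repressor is bound and NolJ and ZorK are active, so *rudF* is transcribed.
So RudF is produced and active.
With repressor RudF bound, *fenW* is not transcribed.
→ *fenW* is OFF.
Autoinducer-2 is present, so VorJ is active.
Ni²⁺ is present, so HolT is active.
With repressor VorJ bound, *velG* is not transcribed.
→ *velG* is OFF.
Shikimate is present, so VelE is active.
PurV is produced constitutively and is active.
With repressor VelE bound, *pexC* is not transcribed.
→ *pexC* is OFF.
0 of the 4 genes are transcribed.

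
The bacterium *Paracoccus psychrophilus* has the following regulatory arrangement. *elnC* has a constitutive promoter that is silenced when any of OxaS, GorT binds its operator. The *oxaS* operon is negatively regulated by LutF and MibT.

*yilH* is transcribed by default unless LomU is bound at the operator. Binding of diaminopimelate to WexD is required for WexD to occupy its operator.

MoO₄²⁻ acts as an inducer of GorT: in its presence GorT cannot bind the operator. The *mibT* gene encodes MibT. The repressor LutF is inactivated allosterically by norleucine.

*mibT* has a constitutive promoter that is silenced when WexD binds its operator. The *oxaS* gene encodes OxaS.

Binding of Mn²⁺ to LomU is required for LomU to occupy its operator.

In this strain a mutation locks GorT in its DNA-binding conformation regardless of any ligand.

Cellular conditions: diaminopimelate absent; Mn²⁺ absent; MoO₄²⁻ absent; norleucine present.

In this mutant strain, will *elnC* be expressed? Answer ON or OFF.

Norleucine is present, so LutF is inactive.
Diaminopimelate is absent, so WexD is inactive.
With no repressor bound, *mibT* is transcribed.
So MibT is produced and active.
With repressor MibT bound, *oxaS* is not transcribed.
So OxaS is not produced.
GorT is constitutively active in this strain.
With repressor GorT bound, *elnC* is not transcribed.

OFF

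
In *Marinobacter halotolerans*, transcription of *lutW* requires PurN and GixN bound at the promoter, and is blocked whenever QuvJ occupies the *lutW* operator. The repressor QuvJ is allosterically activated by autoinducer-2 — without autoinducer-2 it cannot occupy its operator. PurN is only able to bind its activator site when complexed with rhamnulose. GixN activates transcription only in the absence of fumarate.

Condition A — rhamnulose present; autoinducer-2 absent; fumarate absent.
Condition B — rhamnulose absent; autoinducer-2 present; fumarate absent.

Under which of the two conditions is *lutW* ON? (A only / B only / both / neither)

Condition A:
Rhamnulose is present, so PurN is active.
Autoinducer-2 is absent, so QuvJ is inactive.
Fumarate is absent, so GixN is active.
No repressor is bound and PurN and GixN are active, so *lutW* is transcribed.
→ *lutW* is ON in A.
Condition B:
Rhamnulose is absent, so PurN is inactive.
Autoinducer-2 is present, so QuvJ is active.
Fumarate is absent, so GixN is active.
With repressor QuvJ bound, *lutW* is not transcribed.
→ *lutW* is OFF in B.

A only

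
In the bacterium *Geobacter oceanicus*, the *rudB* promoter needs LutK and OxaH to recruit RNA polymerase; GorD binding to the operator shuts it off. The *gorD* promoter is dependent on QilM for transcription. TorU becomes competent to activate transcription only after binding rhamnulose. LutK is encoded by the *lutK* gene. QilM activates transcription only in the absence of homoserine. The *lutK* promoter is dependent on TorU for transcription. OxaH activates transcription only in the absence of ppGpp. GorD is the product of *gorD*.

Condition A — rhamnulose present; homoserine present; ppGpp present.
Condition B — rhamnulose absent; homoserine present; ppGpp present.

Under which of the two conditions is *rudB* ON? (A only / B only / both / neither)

neither

Condition A:
Rhamnulose is present, so TorU is active.
No repressor is bound and TorU is active, so *lutK* is transcribed.
So LutK is produced and active.
Homoserine is present, so QilM is inactive.
Required activator QilM is absent, so *gorD* is not transcribed.
So GorD is not produced.
ppGpp is present, so OxaH is inactive.
Required activator OxaH is absent, so *rudB* is not transcribed.
→ *rudB* is OFF in A.
Condition B:
Rhamnulose is absent, so TorU is inactive.
Required activator TorU is absent, so *lutK* is not transcribed.
So LutK is not produced.
Homoserine is present, so QilM is inactive.
Required activator QilM is absent, so *gorD* is not transcribed.
So GorD is not produced.
ppGpp is present, so OxaH is inactive.
Required activator LutK is absent, so *rudB* is not transcribed.
→ *rudB* is OFF in B.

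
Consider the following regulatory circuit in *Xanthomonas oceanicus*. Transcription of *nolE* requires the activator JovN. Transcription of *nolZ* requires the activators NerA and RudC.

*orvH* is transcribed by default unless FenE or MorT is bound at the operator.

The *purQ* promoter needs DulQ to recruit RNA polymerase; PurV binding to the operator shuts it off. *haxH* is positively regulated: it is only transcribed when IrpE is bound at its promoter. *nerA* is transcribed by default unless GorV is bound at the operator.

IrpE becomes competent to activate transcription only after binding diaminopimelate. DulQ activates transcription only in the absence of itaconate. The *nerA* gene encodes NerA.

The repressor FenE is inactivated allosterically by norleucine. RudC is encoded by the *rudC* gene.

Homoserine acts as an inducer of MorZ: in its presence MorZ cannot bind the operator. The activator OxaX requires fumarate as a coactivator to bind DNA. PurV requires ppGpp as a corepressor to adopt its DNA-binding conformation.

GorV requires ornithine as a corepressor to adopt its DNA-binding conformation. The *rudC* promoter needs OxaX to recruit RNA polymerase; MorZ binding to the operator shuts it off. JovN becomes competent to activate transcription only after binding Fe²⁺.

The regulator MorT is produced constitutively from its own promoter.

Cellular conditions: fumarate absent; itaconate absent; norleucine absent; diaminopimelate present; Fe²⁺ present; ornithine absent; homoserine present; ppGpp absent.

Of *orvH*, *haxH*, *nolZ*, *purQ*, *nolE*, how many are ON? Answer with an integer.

3

Norleucine is absent, so FenE is active.
MorT is produced constitutively and is active.
With repressor FenE bound, *orvH* is not transcribed.
→ *orvH* is OFF.
Diaminopimelate is present, so IrpE is active.
No repressor is bound and IrpE is active, so *haxH* is transcribed.
→ *haxH* is ON.
Ornithine is absent, so GorV is inactive.
With no repressor bound, *nerA* is transcribed.
So NerA is produced and active.
Homoserine is present, so MorZ is inactive.
Fumarate is absent, so OxaX is inactive.
Required activator OxaX is absent, so *rudC* is not transcribed.
So RudC is not produced.
Required activator RudC is absent, so *nolZ* is not transcribed.
→ *nolZ* is OFF.
Itaconate is absent, so DulQ is active.
ppGpp is absent, so PurV is inactive.
No repressor is bound and DulQ is active, so *purQ* is transcribed.
→ *purQ* is ON.
Fe²⁺ is present, so JovN is active.
No repressor is bound and JovN is active, so *nolE* is transcribed.
→ *nolE* is ON.
3 of the 5 genes are transcribed.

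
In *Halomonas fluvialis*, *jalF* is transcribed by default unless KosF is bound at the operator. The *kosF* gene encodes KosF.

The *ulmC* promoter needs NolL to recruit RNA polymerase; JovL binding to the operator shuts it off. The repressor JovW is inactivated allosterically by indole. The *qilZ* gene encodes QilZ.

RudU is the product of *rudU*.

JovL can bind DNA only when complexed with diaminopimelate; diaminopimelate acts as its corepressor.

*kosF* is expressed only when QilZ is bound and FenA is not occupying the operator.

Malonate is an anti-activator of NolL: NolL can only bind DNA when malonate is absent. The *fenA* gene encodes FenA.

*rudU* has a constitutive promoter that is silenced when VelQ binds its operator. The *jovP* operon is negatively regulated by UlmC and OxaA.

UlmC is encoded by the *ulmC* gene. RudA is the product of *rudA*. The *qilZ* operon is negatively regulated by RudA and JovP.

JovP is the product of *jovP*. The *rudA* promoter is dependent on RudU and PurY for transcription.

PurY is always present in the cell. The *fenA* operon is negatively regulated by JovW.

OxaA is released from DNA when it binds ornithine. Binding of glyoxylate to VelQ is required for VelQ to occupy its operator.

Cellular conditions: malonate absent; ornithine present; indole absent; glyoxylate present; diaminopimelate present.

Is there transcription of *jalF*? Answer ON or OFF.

Glyoxylate is present, so VelQ is active.
With repressor VelQ bound, *rudU* is not transcribed.
So RudU is not produced.
PurY is produced constitutively and is active.
Required activator RudU is absent, so *rudA* is not transcribed.
So RudA is not produced.
Malonate is absent, so NolL is active.
Diaminopimelate is present, so JovL is active.
With repressor JovL bound, *ulmC* is not transcribed.
So UlmC is not produced.
Ornithine is present, so OxaA is inactive.
With no repressor bound, *jovP* is transcribed.
So JovP is produced and active.
With repressor JovP bound, *qilZ* is not transcribed.
So QilZ is not produced.
Indole is absent, so JovW is active.
With repressor JovW bound, *fenA* is not transcribed.
So FenA is not produced.
Required activator QilZ is absent, so *kosF* is not transcribed.
So KosF is not produced.
With no repressor bound, *jalF* is transcribed.

ON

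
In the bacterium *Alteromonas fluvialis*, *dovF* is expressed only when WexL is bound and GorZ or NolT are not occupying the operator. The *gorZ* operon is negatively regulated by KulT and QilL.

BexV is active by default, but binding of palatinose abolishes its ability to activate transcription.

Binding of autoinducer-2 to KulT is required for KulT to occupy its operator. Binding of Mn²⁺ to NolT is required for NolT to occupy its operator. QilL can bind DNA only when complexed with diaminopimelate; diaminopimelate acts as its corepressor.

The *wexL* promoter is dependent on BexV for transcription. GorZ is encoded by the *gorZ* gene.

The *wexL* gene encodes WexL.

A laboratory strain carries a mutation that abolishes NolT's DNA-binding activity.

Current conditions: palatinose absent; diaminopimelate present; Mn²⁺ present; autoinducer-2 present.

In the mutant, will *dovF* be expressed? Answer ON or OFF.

Autoinducer-2 is present, so KulT is active.
Diaminopimelate is present, so QilL is active.
With repressor KulT bound, *gorZ* is not transcribed.
So GorZ is not produced.
NolT is non-functional in this strain, so it has no effect.
Palatinose is absent, so BexV is active.
No repressor is bound and BexV is active, so *wexL* is transcribed.
So WexL is produced and active.
No repressor is bound and WexL is active, so *dovF* is transcribed.

ON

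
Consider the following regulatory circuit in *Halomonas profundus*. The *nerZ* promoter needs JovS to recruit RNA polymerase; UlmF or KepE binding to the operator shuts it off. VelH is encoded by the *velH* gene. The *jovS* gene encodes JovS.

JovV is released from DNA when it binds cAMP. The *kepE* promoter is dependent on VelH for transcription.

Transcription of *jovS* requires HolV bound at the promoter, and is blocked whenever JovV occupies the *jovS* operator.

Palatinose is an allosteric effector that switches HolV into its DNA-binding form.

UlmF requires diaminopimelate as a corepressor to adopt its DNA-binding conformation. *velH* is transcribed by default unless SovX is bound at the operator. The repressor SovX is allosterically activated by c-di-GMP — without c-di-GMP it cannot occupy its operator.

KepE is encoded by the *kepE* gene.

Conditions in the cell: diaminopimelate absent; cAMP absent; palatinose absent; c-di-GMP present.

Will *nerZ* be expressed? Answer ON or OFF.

cAMP is absent, so JovV is active.
Palatinose is absent, so HolV is inactive.
With repressor JovV bound, *jovS* is not transcribed.
So JovS is not produced.
Diaminopimelate is absent, so UlmF is inactive.
c-di-GMP is present, so SovX is active.
With repressor SovX bound, *velH* is not transcribed.
So VelH is not produced.
Required activator VelH is absent, so *kepE* is not transcribed.
So KepE is not produced.
Required activator JovS is absent, so *nerZ* is not transcribed.

OFF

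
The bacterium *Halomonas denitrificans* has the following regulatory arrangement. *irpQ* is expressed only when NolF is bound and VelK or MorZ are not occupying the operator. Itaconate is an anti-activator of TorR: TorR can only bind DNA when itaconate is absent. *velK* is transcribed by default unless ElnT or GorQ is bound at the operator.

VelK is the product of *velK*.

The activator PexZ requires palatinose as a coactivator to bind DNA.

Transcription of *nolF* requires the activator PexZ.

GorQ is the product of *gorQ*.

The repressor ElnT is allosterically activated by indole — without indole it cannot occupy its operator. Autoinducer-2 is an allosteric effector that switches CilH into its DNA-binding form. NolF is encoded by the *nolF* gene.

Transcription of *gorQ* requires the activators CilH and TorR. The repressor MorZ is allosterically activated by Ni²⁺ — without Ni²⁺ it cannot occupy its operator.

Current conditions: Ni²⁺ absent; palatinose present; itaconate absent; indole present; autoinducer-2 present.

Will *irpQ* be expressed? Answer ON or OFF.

Indole is present, so ElnT is active.
Autoinducer-2 is present, so CilH is active.
Itaconate is absent, so TorR is active.
No repressor is bound and CilH and TorR are active, so *gorQ* is transcribed.
So GorQ is produced and active.
With repressor ElnT bound, *velK* is not transcribed.
So VelK is not produced.
Ni²⁺ is absent, so MorZ is inactive.
Palatinose is present, so PexZ is active.
No repressor is bound and PexZ is active, so *nolF* is transcribed.
So NolF is produced and active.
No repressor is bound and NolF is active, so *irpQ* is transcribed.

ON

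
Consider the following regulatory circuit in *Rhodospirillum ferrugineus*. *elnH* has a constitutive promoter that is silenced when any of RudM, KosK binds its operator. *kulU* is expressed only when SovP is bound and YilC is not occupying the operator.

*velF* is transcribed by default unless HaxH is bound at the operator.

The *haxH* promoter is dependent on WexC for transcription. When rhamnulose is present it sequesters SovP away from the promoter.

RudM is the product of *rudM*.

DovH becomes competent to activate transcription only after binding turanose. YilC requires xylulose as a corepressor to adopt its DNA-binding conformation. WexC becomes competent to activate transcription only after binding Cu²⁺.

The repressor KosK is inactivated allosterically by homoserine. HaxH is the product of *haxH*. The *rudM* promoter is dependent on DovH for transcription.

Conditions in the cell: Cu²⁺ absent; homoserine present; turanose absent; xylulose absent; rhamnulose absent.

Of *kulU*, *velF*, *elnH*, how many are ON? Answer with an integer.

3

Rhamnulose is absent, so SovP is active.
Xylulose is absent, so YilC is inactive.
No repressor is bound and SovP is active, so *kulU* is transcribed.
→ *kulU* is ON.
Cu²⁺ is absent, so WexC is inactive.
Required activator WexC is absent, so *haxH* is not transcribed.
So HaxH is not produced.
With no repressor bound, *velF* is transcribed.
→ *velF* is ON.
Turanose is absent, so DovH is inactive.
Required activator DovH is absent, so *rudM* is not transcribed.
So RudM is not produced.
Homoserine is present, so KosK is inactive.
With no repressor bound, *elnH* is transcribed.
→ *elnH* is ON.
3 of the 3 genes are transcribed.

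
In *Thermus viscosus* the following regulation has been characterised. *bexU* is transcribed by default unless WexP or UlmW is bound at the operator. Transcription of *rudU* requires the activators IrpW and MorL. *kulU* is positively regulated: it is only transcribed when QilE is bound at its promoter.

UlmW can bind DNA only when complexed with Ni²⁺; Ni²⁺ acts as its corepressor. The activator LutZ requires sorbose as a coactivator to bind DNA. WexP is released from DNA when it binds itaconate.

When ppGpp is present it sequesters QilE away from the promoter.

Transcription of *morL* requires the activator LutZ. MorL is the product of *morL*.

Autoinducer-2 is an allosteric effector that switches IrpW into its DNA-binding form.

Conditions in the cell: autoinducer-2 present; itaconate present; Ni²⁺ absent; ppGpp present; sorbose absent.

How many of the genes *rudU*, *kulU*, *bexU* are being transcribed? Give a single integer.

1

Autoinducer-2 is present, so IrpW is active.
Sorbose is absent, so LutZ is inactive.
Required activator LutZ is absent, so *morL* is not transcribed.
So MorL is not produced.
Required activator MorL is absent, so *rudU* is not transcribed.
→ *rudU* is OFF.
ppGpp is present, so QilE is inactive.
Required activator QilE is absent, so *kulU* is not transcribed.
→ *kulU* is OFF.
Itaconate is present, so WexP is inactive.
Ni²⁺ is absent, so UlmW is inactive.
With no repressor bound, *bexU* is transcribed.
→ *bexU* is ON.
1 of the 3 genes is transcribed.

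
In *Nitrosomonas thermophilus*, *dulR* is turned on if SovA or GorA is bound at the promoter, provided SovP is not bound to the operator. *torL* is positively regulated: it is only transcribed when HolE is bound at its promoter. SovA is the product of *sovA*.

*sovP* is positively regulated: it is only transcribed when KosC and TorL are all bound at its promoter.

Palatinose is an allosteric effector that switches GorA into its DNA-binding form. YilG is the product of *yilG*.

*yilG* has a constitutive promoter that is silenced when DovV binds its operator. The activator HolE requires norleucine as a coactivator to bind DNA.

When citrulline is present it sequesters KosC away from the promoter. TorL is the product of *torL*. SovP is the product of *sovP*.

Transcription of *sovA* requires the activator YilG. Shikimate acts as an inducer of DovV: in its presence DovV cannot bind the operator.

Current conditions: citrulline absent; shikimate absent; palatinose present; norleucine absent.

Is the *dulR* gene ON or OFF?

ON

Shikimate is absent, so DovV is active.
With repressor DovV bound, *yilG* is not transcribed.
So YilG is not produced.
Required activator YilG is absent, so *sovA* is not transcribed.
So SovA is not produced.
Palatinose is present, so GorA is active.
Citrulline is absent, so KosC is active.
Norleucine is absent, so HolE is inactive.
Required activator HolE is absent, so *torL* is not transcribed.
So TorL is not produced.
Required activator TorL is absent, so *sovP* is not transcribed.
So SovP is not produced.
Activator GorA is present, so *dulR* is transcribed.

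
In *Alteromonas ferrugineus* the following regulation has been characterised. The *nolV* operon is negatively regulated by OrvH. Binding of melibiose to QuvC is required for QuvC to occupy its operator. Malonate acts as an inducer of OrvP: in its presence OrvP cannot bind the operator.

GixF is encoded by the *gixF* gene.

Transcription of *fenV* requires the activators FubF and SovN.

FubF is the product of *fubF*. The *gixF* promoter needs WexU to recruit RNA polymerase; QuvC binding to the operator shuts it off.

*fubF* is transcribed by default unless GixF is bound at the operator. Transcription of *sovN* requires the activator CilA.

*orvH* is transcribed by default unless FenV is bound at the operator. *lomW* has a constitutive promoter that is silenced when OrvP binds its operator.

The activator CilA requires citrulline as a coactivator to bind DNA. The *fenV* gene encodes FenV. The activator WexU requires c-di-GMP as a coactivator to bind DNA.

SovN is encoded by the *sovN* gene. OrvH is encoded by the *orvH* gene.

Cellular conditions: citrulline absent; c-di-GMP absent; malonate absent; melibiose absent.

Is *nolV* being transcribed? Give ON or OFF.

c-di-GMP is absent, so WexU is inactive.
Melibiose is absent, so QuvC is inactive.
Required activator WexU is absent, so *gixF* is not transcribed.
So GixF is not produced.
With no repressor bound, *fubF* is transcribed.
So FubF is produced and active.
Citrulline is absent, so CilA is inactive.
Required activator CilA is absent, so *sovN* is not transcribed.
So SovN is not produced.
Required activator SovN is absent, so *fenV* is not transcribed.
So FenV is not produced.
With no repressor bound, *orvH* is transcribed.
So OrvH is produced and active.
With repressor OrvH bound, *nolV* is not transcribed.

OFF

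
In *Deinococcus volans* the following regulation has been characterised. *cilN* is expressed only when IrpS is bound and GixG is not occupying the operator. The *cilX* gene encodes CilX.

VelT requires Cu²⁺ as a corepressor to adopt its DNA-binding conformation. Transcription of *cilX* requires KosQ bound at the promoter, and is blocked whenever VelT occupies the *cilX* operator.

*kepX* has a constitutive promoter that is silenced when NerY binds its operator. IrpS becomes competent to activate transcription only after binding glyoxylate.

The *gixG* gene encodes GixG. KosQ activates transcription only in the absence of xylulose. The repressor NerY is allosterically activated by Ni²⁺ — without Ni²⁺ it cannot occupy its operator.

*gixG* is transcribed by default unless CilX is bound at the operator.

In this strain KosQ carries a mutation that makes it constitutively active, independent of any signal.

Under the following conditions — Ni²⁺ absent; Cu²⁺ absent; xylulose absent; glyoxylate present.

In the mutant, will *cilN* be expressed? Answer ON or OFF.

KosQ is constitutively active in this strain.
Cu²⁺ is absent, so VelT is inactive.
No repressor is bound and KosQ is active, so *cilX* is transcribed.
So CilX is produced and active.
With repressor CilX bound, *gixG* is not transcribed.
So GixG is not produced.
Glyoxylate is present, so IrpS is active.
No repressor is bound and IrpS is active, so *cilN* is transcribed.

ON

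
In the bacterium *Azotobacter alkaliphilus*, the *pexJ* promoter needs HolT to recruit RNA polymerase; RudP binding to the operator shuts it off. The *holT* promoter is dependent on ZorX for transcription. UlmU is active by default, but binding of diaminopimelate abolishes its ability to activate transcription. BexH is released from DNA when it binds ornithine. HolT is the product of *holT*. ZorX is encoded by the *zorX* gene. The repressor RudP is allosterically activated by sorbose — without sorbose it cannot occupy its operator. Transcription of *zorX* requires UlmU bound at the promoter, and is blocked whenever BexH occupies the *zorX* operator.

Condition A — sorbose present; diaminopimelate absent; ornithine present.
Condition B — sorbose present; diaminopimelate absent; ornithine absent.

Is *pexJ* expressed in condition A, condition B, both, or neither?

Condition A:
Sorbose is present, so RudP is active.
Diaminopimelate is absent, so UlmU is active.
Ornithine is present, so BexH is inactive.
No repressor is bound and UlmU is active, so *zorX* is transcribed.
So ZorX is produced and active.
No repressor is bound and ZorX is active, so *holT* is transcribed.
So HolT is produced and active.
With repressor RudP bound, *pexJ* is not transcribed.
→ *pexJ* is OFF in A.
Condition B:
Sorbose is present, so RudP is active.
Diaminopimelate is absent, so UlmU is active.
Ornithine is absent, so BexH is active.
With repressor BexH bound, *zorX* is not transcribed.
So ZorX is not produced.
Required activator ZorX is absent, so *holT* is not transcribed.
So HolT is not produced.
With repressor RudP bound, *pexJ* is not transcribed.
→ *pexJ* is OFF in B.

neither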